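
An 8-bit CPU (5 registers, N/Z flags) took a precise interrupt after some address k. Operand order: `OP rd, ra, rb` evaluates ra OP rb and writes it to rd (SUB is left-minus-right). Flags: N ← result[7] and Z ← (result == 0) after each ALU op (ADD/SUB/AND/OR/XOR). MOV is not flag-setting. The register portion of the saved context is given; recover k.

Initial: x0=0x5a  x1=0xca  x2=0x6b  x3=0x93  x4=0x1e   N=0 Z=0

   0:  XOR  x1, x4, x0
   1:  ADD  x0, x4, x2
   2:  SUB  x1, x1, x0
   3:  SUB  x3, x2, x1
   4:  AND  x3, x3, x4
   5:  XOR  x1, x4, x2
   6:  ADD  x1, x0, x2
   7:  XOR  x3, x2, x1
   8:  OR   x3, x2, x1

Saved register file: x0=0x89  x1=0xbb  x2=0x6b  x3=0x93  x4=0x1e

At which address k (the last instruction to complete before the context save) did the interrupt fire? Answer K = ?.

K = 2

after  0: x0=0x5a x1=0x44 x2=0x6b x3=0x93 x4=0x1e  N=0 Z=0
after  1: x0=0x89 x1=0x44 x2=0x6b x3=0x93 x4=0x1e  N=1 Z=0
after  2: x0=0x89 x1=0xbb x2=0x6b x3=0x93 x4=0x1e  N=1 Z=0
-- IRQ taken; context saved, return-PC = 3 --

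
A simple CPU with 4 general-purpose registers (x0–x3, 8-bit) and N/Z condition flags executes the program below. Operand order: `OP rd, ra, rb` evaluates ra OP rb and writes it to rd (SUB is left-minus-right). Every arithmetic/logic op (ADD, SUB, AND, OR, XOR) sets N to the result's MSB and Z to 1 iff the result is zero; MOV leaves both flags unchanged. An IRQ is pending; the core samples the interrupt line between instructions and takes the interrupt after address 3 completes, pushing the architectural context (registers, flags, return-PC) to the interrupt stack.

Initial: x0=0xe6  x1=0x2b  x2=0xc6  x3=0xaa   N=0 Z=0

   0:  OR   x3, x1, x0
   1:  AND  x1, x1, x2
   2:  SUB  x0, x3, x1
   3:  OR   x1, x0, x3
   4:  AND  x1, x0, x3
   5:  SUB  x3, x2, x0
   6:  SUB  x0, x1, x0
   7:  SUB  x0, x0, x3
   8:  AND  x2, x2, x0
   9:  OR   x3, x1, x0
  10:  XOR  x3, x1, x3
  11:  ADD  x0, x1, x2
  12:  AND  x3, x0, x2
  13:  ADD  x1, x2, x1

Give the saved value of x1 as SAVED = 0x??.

SAVED = 0xef

after  0: x0=0xe6 x1=0x2b x2=0xc6 x3=0xef  N=1 Z=0
after  1: x0=0xe6 x1=0x02 x2=0xc6 x3=0xef  N=0 Z=0
after  2: x0=0xed x1=0x02 x2=0xc6 x3=0xef  N=1 Z=0
after  3: x0=0xed x1=0xef x2=0xc6 x3=0xef  N=1 Z=0
-- IRQ taken; context saved, return-PC = 4 --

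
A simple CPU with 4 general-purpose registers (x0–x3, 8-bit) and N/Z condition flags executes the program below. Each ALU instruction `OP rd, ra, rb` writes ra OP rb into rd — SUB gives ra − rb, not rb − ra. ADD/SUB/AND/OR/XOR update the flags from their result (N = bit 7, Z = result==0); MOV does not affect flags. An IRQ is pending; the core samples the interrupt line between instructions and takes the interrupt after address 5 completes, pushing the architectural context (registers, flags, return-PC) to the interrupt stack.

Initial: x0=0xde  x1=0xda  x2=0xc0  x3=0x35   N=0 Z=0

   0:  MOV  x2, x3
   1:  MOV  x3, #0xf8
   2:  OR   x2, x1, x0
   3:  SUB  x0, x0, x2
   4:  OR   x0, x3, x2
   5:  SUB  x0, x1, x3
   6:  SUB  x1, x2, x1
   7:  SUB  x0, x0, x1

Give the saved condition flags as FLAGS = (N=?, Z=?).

after  0: x0=0xde x1=0xda x2=0x35 x3=0x35  N=0 Z=0
after  1: x0=0xde x1=0xda x2=0x35 x3=0xf8  N=0 Z=0
after  2: x0=0xde x1=0xda x2=0xde x3=0xf8  N=1 Z=0
after  3: x0=0x00 x1=0xda x2=0xde x3=0xf8  N=0 Z=1
after  4: x0=0xfe x1=0xda x2=0xde x3=0xf8  N=1 Z=0
after  5: x0=0xe2 x1=0xda x2=0xde x3=0xf8  N=1 Z=0
-- IRQ taken; context saved, return-PC = 6 --

FLAGS = (N=1, Z=0)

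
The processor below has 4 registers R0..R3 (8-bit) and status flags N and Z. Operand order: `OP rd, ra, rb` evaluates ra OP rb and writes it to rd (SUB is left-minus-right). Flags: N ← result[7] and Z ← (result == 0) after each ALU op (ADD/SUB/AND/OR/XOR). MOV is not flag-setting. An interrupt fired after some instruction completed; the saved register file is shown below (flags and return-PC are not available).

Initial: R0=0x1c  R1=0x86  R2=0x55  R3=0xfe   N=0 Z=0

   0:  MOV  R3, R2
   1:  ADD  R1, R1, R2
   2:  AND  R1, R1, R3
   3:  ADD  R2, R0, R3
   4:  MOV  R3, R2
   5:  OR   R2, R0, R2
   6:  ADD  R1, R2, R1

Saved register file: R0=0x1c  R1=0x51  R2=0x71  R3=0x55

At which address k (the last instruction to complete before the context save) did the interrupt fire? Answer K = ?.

after  0: R0=0x1c R1=0x86 R2=0x55 R3=0x55  N=0 Z=0
after  1: R0=0x1c R1=0xdb R2=0x55 R3=0x55  N=1 Z=0
after  2: R0=0x1c R1=0x51 R2=0x55 R3=0x55  N=0 Z=0
after  3: R0=0x1c R1=0x51 R2=0x71 R3=0x55  N=0 Z=0
-- IRQ taken; context saved, return-PC = 4 --

K = 3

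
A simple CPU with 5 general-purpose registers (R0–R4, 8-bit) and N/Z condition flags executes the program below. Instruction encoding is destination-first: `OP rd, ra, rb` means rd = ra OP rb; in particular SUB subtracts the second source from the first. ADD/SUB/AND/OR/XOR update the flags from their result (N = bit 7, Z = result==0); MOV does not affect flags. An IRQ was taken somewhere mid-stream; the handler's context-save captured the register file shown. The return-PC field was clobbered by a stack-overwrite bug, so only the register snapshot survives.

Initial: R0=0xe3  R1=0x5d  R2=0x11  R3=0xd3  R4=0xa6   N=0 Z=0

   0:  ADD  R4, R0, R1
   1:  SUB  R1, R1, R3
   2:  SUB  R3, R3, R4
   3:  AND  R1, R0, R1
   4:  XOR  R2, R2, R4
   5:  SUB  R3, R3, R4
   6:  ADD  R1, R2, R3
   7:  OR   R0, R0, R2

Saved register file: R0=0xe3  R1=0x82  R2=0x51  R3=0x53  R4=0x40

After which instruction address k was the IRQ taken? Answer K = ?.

K = 5

after  0: R0=0xe3 R1=0x5d R2=0x11 R3=0xd3 R4=0x40  N=0 Z=0
after  1: R0=0xe3 R1=0x8a R2=0x11 R3=0xd3 R4=0x40  N=1 Z=0
after  2: R0=0xe3 R1=0x8a R2=0x11 R3=0x93 R4=0x40  N=1 Z=0
after  3: R0=0xe3 R1=0x82 R2=0x11 R3=0x93 R4=0x40  N=1 Z=0
after  4: R0=0xe3 R1=0x82 R2=0x51 R3=0x93 R4=0x40  N=0 Z=0
after  5: R0=0xe3 R1=0x82 R2=0x51 R3=0x53 R4=0x40  N=0 Z=0
-- IRQ taken; context saved, return-PC = 6 --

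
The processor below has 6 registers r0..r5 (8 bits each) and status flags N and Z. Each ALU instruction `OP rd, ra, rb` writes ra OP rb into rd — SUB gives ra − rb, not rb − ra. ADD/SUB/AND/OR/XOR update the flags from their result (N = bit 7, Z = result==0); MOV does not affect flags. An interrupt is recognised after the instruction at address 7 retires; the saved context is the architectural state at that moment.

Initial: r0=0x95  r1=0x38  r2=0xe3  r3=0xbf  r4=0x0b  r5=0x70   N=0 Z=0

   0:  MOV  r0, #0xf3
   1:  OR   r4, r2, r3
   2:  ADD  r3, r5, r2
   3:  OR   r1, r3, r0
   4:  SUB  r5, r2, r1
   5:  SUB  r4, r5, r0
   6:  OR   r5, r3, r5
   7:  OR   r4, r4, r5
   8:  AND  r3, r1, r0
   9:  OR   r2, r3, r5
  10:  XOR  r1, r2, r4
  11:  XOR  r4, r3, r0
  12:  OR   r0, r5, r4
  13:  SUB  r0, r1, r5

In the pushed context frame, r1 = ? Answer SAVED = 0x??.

SAVED = 0xf3

after  0: r0=0xf3 r1=0x38 r2=0xe3 r3=0xbf r4=0x0b r5=0x70  N=0 Z=0
after  1: r0=0xf3 r1=0x38 r2=0xe3 r3=0xbf r4=0xff r5=0x70  N=1 Z=0
after  2: r0=0xf3 r1=0x38 r2=0xe3 r3=0x53 r4=0xff r5=0x70  N=0 Z=0
after  3: r0=0xf3 r1=0xf3 r2=0xe3 r3=0x53 r4=0xff r5=0x70  N=1 Z=0
after  4: r0=0xf3 r1=0xf3 r2=0xe3 r3=0x53 r4=0xff r5=0xf0  N=1 Z=0
after  5: r0=0xf3 r1=0xf3 r2=0xe3 r3=0x53 r4=0xfd r5=0xf0  N=1 Z=0
after  6: r0=0xf3 r1=0xf3 r2=0xe3 r3=0x53 r4=0xfd r5=0xf3  N=1 Z=0
after  7: r0=0xf3 r1=0xf3 r2=0xe3 r3=0x53 r4=0xff r5=0xf3  N=1 Z=0
-- IRQ taken; context saved, return-PC = 8 --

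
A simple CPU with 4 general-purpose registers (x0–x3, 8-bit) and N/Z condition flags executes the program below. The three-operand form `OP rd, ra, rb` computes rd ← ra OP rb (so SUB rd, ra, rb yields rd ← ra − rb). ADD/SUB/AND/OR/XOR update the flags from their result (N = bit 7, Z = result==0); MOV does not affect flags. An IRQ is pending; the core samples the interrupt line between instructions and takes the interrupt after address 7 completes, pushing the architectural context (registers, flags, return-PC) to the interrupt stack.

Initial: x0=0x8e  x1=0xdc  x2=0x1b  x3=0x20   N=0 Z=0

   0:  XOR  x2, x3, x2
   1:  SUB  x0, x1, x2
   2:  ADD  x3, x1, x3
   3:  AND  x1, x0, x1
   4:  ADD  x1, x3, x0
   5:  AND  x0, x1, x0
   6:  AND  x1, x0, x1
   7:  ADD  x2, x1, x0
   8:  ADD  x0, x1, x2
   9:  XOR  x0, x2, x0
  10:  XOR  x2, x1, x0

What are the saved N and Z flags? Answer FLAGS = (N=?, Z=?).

FLAGS = (N=0, Z=0)

after  0: x0=0x8e x1=0xdc x2=0x3b x3=0x20  N=0 Z=0
after  1: x0=0xa1 x1=0xdc x2=0x3b x3=0x20  N=1 Z=0
after  2: x0=0xa1 x1=0xdc x2=0x3b x3=0xfc  N=1 Z=0
after  3: x0=0xa1 x1=0x80 x2=0x3b x3=0xfc  N=1 Z=0
after  4: x0=0xa1 x1=0x9d x2=0x3b x3=0xfc  N=1 Z=0
after  5: x0=0x81 x1=0x9d x2=0x3b x3=0xfc  N=1 Z=0
after  6: x0=0x81 x1=0x81 x2=0x3b x3=0xfc  N=1 Z=0
after  7: x0=0x81 x1=0x81 x2=0x02 x3=0xfc  N=0 Z=0
-- IRQ taken; context saved, return-PC = 8 --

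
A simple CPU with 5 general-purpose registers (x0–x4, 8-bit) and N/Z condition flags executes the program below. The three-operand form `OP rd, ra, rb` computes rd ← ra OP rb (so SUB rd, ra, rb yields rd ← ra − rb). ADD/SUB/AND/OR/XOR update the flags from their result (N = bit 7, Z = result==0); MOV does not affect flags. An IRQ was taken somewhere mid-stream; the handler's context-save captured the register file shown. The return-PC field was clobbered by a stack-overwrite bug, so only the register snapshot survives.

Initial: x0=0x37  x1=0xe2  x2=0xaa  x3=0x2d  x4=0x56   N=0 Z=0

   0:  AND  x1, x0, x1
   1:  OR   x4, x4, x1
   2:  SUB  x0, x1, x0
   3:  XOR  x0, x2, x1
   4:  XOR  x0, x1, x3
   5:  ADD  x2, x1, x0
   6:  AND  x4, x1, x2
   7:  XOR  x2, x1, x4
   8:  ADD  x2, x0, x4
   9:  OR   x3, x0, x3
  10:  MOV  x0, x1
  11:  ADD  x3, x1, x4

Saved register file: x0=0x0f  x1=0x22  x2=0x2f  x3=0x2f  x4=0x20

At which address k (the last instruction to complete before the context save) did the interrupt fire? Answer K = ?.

K = 9

after  0: x0=0x37 x1=0x22 x2=0xaa x3=0x2d x4=0x56  N=0 Z=0
after  1: x0=0x37 x1=0x22 x2=0xaa x3=0x2d x4=0x76  N=0 Z=0
after  2: x0=0xeb x1=0x22 x2=0xaa x3=0x2d x4=0x76  N=1 Z=0
after  3: x0=0x88 x1=0x22 x2=0xaa x3=0x2d x4=0x76  N=1 Z=0
after  4: x0=0x0f x1=0x22 x2=0xaa x3=0x2d x4=0x76  N=0 Z=0
after  5: x0=0x0f x1=0x22 x2=0x31 x3=0x2d x4=0x76  N=0 Z=0
after  6: x0=0x0f x1=0x22 x2=0x31 x3=0x2d x4=0x20  N=0 Z=0
after  7: x0=0x0f x1=0x22 x2=0x02 x3=0x2d x4=0x20  N=0 Z=0
after  8: x0=0x0f x1=0x22 x2=0x2f x3=0x2d x4=0x20  N=0 Z=0
after  9: x0=0x0f x1=0x22 x2=0x2f x3=0x2f x4=0x20  N=0 Z=0
-- IRQ taken; context saved, return-PC = 10 --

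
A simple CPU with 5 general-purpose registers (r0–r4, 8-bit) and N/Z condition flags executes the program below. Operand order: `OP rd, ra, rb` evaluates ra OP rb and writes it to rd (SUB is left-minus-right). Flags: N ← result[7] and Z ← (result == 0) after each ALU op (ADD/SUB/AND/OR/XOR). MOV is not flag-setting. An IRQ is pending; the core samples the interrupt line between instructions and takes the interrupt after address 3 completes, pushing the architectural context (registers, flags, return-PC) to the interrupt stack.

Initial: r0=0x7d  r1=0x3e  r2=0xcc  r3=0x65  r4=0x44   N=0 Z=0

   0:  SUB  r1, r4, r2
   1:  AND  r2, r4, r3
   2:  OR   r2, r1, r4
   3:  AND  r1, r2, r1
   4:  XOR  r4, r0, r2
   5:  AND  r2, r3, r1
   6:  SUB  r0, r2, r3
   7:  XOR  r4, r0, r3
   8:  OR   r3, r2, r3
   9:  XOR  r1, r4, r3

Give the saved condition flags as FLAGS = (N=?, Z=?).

FLAGS = (N=0, Z=0)

after  0: r0=0x7d r1=0x78 r2=0xcc r3=0x65 r4=0x44  N=0 Z=0
after  1: r0=0x7d r1=0x78 r2=0x44 r3=0x65 r4=0x44  N=0 Z=0
after  2: r0=0x7d r1=0x78 r2=0x7c r3=0x65 r4=0x44  N=0 Z=0
after  3: r0=0x7d r1=0x78 r2=0x7c r3=0x65 r4=0x44  N=0 Z=0
-- IRQ taken; context saved, return-PC = 4 --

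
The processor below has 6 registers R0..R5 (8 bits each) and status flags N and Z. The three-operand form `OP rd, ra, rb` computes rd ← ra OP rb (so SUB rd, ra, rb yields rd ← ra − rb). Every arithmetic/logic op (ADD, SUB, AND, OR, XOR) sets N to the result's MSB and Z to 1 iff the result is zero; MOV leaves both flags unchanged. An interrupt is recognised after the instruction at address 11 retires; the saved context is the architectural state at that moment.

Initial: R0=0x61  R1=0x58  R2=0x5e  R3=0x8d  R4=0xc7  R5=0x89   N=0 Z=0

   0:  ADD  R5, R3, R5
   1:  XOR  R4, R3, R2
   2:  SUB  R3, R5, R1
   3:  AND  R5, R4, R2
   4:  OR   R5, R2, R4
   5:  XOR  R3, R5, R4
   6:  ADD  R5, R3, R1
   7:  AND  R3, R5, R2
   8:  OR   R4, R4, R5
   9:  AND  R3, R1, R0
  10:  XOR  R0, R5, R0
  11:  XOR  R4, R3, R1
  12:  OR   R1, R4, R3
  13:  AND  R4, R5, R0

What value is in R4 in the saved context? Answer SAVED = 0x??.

SAVED = 0x18

after  0: R0=0x61 R1=0x58 R2=0x5e R3=0x8d R4=0xc7 R5=0x16  N=0 Z=0
after  1: R0=0x61 R1=0x58 R2=0x5e R3=0x8d R4=0xd3 R5=0x16  N=1 Z=0
after  2: R0=0x61 R1=0x58 R2=0x5e R3=0xbe R4=0xd3 R5=0x16  N=1 Z=0
after  3: R0=0x61 R1=0x58 R2=0x5e R3=0xbe R4=0xd3 R5=0x52  N=0 Z=0
after  4: R0=0x61 R1=0x58 R2=0x5e R3=0xbe R4=0xd3 R5=0xdf  N=1 Z=0
after  5: R0=0x61 R1=0x58 R2=0x5e R3=0x0c R4=0xd3 R5=0xdf  N=0 Z=0
after  6: R0=0x61 R1=0x58 R2=0x5e R3=0x0c R4=0xd3 R5=0x64  N=0 Z=0
after  7: R0=0x61 R1=0x58 R2=0x5e R3=0x44 R4=0xd3 R5=0x64  N=0 Z=0
after  8: R0=0x61 R1=0x58 R2=0x5e R3=0x44 R4=0xf7 R5=0x64  N=1 Z=0
after  9: R0=0x61 R1=0x58 R2=0x5e R3=0x40 R4=0xf7 R5=0x64  N=0 Z=0
after 10: R0=0x05 R1=0x58 R2=0x5e R3=0x40 R4=0xf7 R5=0x64  N=0 Z=0
after 11: R0=0x05 R1=0x58 R2=0x5e R3=0x40 R4=0x18 R5=0x64  N=0 Z=0
-- IRQ taken; context saved, return-PC = 12 --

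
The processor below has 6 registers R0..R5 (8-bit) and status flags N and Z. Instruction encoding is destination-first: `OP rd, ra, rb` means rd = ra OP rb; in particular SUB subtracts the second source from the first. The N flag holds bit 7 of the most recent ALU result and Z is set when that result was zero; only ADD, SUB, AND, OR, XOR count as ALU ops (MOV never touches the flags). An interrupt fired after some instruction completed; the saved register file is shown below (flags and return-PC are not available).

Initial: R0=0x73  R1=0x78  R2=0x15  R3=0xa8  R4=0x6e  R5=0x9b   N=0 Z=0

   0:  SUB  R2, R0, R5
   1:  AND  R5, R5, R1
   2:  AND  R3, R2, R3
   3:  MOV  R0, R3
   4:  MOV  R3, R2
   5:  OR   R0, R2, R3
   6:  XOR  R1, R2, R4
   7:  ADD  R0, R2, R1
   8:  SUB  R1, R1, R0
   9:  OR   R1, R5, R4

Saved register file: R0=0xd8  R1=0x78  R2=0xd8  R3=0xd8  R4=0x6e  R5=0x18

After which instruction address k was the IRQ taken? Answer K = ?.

after  0: R0=0x73 R1=0x78 R2=0xd8 R3=0xa8 R4=0x6e R5=0x9b  N=1 Z=0
after  1: R0=0x73 R1=0x78 R2=0xd8 R3=0xa8 R4=0x6e R5=0x18  N=0 Z=0
after  2: R0=0x73 R1=0x78 R2=0xd8 R3=0x88 R4=0x6e R5=0x18  N=1 Z=0
after  3: R0=0x88 R1=0x78 R2=0xd8 R3=0x88 R4=0x6e R5=0x18  N=1 Z=0
after  4: R0=0x88 R1=0x78 R2=0xd8 R3=0xd8 R4=0x6e R5=0x18  N=1 Z=0
after  5: R0=0xd8 R1=0x78 R2=0xd8 R3=0xd8 R4=0x6e R5=0x18  N=1 Z=0
-- IRQ taken; context saved, return-PC = 6 --

K = 5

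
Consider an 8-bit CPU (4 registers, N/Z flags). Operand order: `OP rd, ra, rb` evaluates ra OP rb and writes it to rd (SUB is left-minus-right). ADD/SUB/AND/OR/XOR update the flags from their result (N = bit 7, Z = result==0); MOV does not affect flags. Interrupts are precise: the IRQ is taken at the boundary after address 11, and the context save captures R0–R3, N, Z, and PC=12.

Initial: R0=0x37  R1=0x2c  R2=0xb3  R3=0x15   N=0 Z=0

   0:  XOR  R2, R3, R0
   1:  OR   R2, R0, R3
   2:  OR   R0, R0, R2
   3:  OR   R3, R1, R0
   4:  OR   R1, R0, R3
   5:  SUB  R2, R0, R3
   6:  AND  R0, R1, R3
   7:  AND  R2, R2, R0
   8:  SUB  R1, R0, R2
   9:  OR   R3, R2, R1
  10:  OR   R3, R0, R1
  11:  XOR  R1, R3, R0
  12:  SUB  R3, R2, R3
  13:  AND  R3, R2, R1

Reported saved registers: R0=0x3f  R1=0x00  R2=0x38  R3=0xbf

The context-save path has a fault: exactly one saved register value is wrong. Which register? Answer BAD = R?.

BAD = R3

after  0: R0=0x37 R1=0x2c R2=0x22 R3=0x15  N=0 Z=0
after  1: R0=0x37 R1=0x2c R2=0x37 R3=0x15  N=0 Z=0
after  2: R0=0x37 R1=0x2c R2=0x37 R3=0x15  N=0 Z=0
after  3: R0=0x37 R1=0x2c R2=0x37 R3=0x3f  N=0 Z=0
after  4: R0=0x37 R1=0x3f R2=0x37 R3=0x3f  N=0 Z=0
after  5: R0=0x37 R1=0x3f R2=0xf8 R3=0x3f  N=1 Z=0
after  6: R0=0x3f R1=0x3f R2=0xf8 R3=0x3f  N=0 Z=0
after  7: R0=0x3f R1=0x3f R2=0x38 R3=0x3f  N=0 Z=0
after  8: R0=0x3f R1=0x07 R2=0x38 R3=0x3f  N=0 Z=0
after  9: R0=0x3f R1=0x07 R2=0x38 R3=0x3f  N=0 Z=0
after 10: R0=0x3f R1=0x07 R2=0x38 R3=0x3f  N=0 Z=0
after 11: R0=0x3f R1=0x00 R2=0x38 R3=0x3f  N=0 Z=1
-- IRQ taken; context saved, return-PC = 12 --
mismatch: R3: reported 0xbf vs actual 0x3f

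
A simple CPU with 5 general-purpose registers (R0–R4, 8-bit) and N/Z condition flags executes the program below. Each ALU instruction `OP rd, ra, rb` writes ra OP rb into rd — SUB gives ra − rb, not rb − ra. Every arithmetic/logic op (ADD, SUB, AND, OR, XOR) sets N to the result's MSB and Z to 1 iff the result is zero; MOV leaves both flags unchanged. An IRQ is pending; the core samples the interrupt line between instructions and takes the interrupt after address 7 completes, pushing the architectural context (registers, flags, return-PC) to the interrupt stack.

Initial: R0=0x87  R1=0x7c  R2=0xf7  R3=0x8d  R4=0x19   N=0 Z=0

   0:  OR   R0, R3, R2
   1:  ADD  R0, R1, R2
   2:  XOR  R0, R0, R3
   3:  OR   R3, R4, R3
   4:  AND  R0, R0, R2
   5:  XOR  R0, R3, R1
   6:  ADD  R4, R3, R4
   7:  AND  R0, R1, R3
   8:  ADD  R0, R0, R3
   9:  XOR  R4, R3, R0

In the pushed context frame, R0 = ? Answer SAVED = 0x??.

SAVED = 0x1c

after  0: R0=0xff R1=0x7c R2=0xf7 R3=0x8d R4=0x19  N=1 Z=0
after  1: R0=0x73 R1=0x7c R2=0xf7 R3=0x8d R4=0x19  N=0 Z=0
after  2: R0=0xfe R1=0x7c R2=0xf7 R3=0x8d R4=0x19  N=1 Z=0
after  3: R0=0xfe R1=0x7c R2=0xf7 R3=0x9d R4=0x19  N=1 Z=0
after  4: R0=0xf6 R1=0x7c R2=0xf7 R3=0x9d R4=0x19  N=1 Z=0
after  5: R0=0xe1 R1=0x7c R2=0xf7 R3=0x9d R4=0x19  N=1 Z=0
after  6: R0=0xe1 R1=0x7c R2=0xf7 R3=0x9d R4=0xb6  N=1 Z=0
after  7: R0=0x1c R1=0x7c R2=0xf7 R3=0x9d R4=0xb6  N=0 Z=0
-- IRQ taken; context saved, return-PC = 8 --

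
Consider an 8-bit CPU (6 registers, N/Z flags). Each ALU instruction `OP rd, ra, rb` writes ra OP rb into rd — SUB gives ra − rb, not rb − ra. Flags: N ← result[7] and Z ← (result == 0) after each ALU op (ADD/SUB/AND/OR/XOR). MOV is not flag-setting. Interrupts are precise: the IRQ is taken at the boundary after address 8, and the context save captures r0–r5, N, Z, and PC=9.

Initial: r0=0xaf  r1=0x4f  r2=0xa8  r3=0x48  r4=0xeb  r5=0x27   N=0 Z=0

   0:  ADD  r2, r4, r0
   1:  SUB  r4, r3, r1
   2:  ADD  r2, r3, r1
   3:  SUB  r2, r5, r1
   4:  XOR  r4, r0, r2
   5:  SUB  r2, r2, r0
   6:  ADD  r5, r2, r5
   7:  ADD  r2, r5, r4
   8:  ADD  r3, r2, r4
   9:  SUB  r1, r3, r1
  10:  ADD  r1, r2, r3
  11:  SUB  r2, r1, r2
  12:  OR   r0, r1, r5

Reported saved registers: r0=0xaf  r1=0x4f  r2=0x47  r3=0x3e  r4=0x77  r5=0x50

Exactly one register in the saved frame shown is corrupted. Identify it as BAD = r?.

after  0: r0=0xaf r1=0x4f r2=0x9a r3=0x48 r4=0xeb r5=0x27  N=1 Z=0
after  1: r0=0xaf r1=0x4f r2=0x9a r3=0x48 r4=0xf9 r5=0x27  N=1 Z=0
after  2: r0=0xaf r1=0x4f r2=0x97 r3=0x48 r4=0xf9 r5=0x27  N=1 Z=0
after  3: r0=0xaf r1=0x4f r2=0xd8 r3=0x48 r4=0xf9 r5=0x27  N=1 Z=0
after  4: r0=0xaf r1=0x4f r2=0xd8 r3=0x48 r4=0x77 r5=0x27  N=0 Z=0
after  5: r0=0xaf r1=0x4f r2=0x29 r3=0x48 r4=0x77 r5=0x27  N=0 Z=0
after  6: r0=0xaf r1=0x4f r2=0x29 r3=0x48 r4=0x77 r5=0x50  N=0 Z=0
after  7: r0=0xaf r1=0x4f r2=0xc7 r3=0x48 r4=0x77 r5=0x50  N=1 Z=0
after  8: r0=0xaf r1=0x4f r2=0xc7 r3=0x3e r4=0x77 r5=0x50  N=0 Z=0
-- IRQ taken; context saved, return-PC = 9 --
mismatch: r2: reported 0x47 vs actual 0xc7

BAD = r2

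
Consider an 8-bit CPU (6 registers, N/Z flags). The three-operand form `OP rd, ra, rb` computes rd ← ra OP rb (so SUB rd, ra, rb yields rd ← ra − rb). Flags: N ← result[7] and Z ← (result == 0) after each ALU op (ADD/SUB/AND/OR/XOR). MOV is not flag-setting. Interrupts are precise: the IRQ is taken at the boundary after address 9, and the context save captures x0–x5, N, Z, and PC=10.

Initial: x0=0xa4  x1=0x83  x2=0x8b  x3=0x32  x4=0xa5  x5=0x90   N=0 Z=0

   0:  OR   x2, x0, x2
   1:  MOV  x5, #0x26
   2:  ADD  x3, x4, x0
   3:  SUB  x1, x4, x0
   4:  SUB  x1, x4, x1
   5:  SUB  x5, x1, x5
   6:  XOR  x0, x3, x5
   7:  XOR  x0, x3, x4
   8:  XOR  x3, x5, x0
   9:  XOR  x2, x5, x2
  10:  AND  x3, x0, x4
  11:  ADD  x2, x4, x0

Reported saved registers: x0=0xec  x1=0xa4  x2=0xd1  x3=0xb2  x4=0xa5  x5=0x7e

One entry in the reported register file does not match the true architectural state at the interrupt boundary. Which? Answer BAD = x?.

after  0: x0=0xa4 x1=0x83 x2=0xaf x3=0x32 x4=0xa5 x5=0x90  N=1 Z=0
after  1: x0=0xa4 x1=0x83 x2=0xaf x3=0x32 x4=0xa5 x5=0x26  N=1 Z=0
after  2: x0=0xa4 x1=0x83 x2=0xaf x3=0x49 x4=0xa5 x5=0x26  N=0 Z=0
after  3: x0=0xa4 x1=0x01 x2=0xaf x3=0x49 x4=0xa5 x5=0x26  N=0 Z=0
after  4: x0=0xa4 x1=0xa4 x2=0xaf x3=0x49 x4=0xa5 x5=0x26  N=1 Z=0
after  5: x0=0xa4 x1=0xa4 x2=0xaf x3=0x49 x4=0xa5 x5=0x7e  N=0 Z=0
after  6: x0=0x37 x1=0xa4 x2=0xaf x3=0x49 x4=0xa5 x5=0x7e  N=0 Z=0
after  7: x0=0xec x1=0xa4 x2=0xaf x3=0x49 x4=0xa5 x5=0x7e  N=1 Z=0
after  8: x0=0xec x1=0xa4 x2=0xaf x3=0x92 x4=0xa5 x5=0x7e  N=1 Z=0
after  9: x0=0xec x1=0xa4 x2=0xd1 x3=0x92 x4=0xa5 x5=0x7e  N=1 Z=0
-- IRQ taken; context saved, return-PC = 10 --
mismatch: x3: reported 0xb2 vs actual 0x92

BAD = x3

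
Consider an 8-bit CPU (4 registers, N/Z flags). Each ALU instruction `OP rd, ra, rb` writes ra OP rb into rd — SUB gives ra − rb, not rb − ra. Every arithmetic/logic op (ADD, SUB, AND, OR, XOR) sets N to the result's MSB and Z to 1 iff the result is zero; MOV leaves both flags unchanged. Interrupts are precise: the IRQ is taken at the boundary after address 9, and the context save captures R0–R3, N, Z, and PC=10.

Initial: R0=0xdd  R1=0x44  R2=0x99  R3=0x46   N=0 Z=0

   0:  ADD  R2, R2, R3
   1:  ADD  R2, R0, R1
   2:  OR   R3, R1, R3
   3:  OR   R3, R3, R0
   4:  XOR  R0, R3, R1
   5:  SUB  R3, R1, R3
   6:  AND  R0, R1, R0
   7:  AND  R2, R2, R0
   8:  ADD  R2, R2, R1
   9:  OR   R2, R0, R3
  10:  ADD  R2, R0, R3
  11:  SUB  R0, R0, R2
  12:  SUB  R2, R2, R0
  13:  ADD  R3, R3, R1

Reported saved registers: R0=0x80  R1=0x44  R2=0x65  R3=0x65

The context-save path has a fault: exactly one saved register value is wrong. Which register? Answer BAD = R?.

after  0: R0=0xdd R1=0x44 R2=0xdf R3=0x46  N=1 Z=0
after  1: R0=0xdd R1=0x44 R2=0x21 R3=0x46  N=0 Z=0
after  2: R0=0xdd R1=0x44 R2=0x21 R3=0x46  N=0 Z=0
after  3: R0=0xdd R1=0x44 R2=0x21 R3=0xdf  N=1 Z=0
after  4: R0=0x9b R1=0x44 R2=0x21 R3=0xdf  N=1 Z=0
after  5: R0=0x9b R1=0x44 R2=0x21 R3=0x65  N=0 Z=0
after  6: R0=0x00 R1=0x44 R2=0x21 R3=0x65  N=0 Z=1
after  7: R0=0x00 R1=0x44 R2=0x00 R3=0x65  N=0 Z=1
after  8: R0=0x00 R1=0x44 R2=0x44 R3=0x65  N=0 Z=0
after  9: R0=0x00 R1=0x44 R2=0x65 R3=0x65  N=0 Z=0
-- IRQ taken; context saved, return-PC = 10 --
mismatch: R0: reported 0x80 vs actual 0x00

BAD = R0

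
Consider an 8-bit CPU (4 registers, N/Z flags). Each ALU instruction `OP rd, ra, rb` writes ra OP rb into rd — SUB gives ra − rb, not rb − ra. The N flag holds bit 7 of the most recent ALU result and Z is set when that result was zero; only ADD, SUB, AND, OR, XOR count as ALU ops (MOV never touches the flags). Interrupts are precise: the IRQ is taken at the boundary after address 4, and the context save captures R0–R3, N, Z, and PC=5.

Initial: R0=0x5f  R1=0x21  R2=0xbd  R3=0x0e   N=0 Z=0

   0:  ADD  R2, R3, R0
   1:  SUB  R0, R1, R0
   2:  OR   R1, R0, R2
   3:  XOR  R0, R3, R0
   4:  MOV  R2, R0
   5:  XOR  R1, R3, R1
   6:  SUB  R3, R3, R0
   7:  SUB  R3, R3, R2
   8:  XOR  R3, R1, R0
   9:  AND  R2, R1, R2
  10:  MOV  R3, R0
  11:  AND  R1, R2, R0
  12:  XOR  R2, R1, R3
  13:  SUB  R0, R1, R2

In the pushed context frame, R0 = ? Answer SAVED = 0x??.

SAVED = 0xcc

after  0: R0=0x5f R1=0x21 R2=0x6d R3=0x0e  N=0 Z=0
after  1: R0=0xc2 R1=0x21 R2=0x6d R3=0x0e  N=1 Z=0
after  2: R0=0xc2 R1=0xef R2=0x6d R3=0x0e  N=1 Z=0
after  3: R0=0xcc R1=0xef R2=0x6d R3=0x0e  N=1 Z=0
after  4: R0=0xcc R1=0xef R2=0xcc R3=0x0e  N=1 Z=0
-- IRQ taken; context saved, return-PC = 5 --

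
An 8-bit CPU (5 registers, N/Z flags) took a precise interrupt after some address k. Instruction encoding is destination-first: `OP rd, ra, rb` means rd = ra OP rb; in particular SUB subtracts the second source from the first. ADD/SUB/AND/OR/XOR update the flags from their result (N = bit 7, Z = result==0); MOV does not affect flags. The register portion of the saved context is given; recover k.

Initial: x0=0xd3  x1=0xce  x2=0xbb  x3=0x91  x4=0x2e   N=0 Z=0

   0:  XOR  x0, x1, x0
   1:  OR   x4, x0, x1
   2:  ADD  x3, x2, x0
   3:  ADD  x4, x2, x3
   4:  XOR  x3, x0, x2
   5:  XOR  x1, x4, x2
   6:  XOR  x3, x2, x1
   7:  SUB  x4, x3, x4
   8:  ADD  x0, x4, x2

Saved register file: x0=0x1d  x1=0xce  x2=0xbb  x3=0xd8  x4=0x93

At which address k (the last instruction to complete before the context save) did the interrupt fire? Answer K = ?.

K = 3

after  0: x0=0x1d x1=0xce x2=0xbb x3=0x91 x4=0x2e  N=0 Z=0
after  1: x0=0x1d x1=0xce x2=0xbb x3=0x91 x4=0xdf  N=1 Z=0
after  2: x0=0x1d x1=0xce x2=0xbb x3=0xd8 x4=0xdf  N=1 Z=0
after  3: x0=0x1d x1=0xce x2=0xbb x3=0xd8 x4=0x93  N=1 Z=0
-- IRQ taken; context saved, return-PC = 4 --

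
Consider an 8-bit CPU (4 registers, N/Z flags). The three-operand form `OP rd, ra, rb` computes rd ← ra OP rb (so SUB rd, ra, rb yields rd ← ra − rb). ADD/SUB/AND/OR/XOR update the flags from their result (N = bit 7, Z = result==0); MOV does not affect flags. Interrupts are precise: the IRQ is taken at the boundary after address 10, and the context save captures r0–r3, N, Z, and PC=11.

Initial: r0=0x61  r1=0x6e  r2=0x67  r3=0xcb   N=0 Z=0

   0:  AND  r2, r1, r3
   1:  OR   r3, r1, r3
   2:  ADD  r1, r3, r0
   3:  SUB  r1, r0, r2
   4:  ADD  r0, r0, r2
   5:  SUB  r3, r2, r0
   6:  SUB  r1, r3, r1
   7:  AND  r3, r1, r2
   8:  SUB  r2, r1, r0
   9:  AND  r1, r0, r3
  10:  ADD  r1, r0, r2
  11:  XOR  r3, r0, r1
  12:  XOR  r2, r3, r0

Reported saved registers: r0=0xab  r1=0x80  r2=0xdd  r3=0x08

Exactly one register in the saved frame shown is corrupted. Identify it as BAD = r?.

after  0: r0=0x61 r1=0x6e r2=0x4a r3=0xcb  N=0 Z=0
after  1: r0=0x61 r1=0x6e r2=0x4a r3=0xef  N=1 Z=0
after  2: r0=0x61 r1=0x50 r2=0x4a r3=0xef  N=0 Z=0
after  3: r0=0x61 r1=0x17 r2=0x4a r3=0xef  N=0 Z=0
after  4: r0=0xab r1=0x17 r2=0x4a r3=0xef  N=1 Z=0
after  5: r0=0xab r1=0x17 r2=0x4a r3=0x9f  N=1 Z=0
after  6: r0=0xab r1=0x88 r2=0x4a r3=0x9f  N=1 Z=0
after  7: r0=0xab r1=0x88 r2=0x4a r3=0x08  N=0 Z=0
after  8: r0=0xab r1=0x88 r2=0xdd r3=0x08  N=1 Z=0
after  9: r0=0xab r1=0x08 r2=0xdd r3=0x08  N=0 Z=0
after 10: r0=0xab r1=0x88 r2=0xdd r3=0x08  N=1 Z=0
-- IRQ taken; context saved, return-PC = 11 --
mismatch: r1: reported 0x80 vs actual 0x88

BAD = r1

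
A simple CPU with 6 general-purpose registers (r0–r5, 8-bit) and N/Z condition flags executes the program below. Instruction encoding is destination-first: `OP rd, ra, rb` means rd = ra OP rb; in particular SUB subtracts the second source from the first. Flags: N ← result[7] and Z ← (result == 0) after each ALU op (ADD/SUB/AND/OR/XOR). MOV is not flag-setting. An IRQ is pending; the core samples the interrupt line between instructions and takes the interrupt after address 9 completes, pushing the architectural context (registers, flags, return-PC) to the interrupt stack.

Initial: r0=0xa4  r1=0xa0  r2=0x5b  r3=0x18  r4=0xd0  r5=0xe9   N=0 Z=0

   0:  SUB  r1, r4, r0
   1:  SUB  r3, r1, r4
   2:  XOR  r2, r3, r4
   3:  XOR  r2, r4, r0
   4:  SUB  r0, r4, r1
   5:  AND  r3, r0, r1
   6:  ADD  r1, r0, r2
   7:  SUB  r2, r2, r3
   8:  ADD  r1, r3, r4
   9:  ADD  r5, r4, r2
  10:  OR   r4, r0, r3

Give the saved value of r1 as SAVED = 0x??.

after  0: r0=0xa4 r1=0x2c r2=0x5b r3=0x18 r4=0xd0 r5=0xe9  N=0 Z=0
after  1: r0=0xa4 r1=0x2c r2=0x5b r3=0x5c r4=0xd0 r5=0xe9  N=0 Z=0
after  2: r0=0xa4 r1=0x2c r2=0x8c r3=0x5c r4=0xd0 r5=0xe9  N=1 Z=0
after  3: r0=0xa4 r1=0x2c r2=0x74 r3=0x5c r4=0xd0 r5=0xe9  N=0 Z=0
after  4: r0=0xa4 r1=0x2c r2=0x74 r3=0x5c r4=0xd0 r5=0xe9  N=1 Z=0
after  5: r0=0xa4 r1=0x2c r2=0x74 r3=0x24 r4=0xd0 r5=0xe9  N=0 Z=0
after  6: r0=0xa4 r1=0x18 r2=0x74 r3=0x24 r4=0xd0 r5=0xe9  N=0 Z=0
after  7: r0=0xa4 r1=0x18 r2=0x50 r3=0x24 r4=0xd0 r5=0xe9  N=0 Z=0
after  8: r0=0xa4 r1=0xf4 r2=0x50 r3=0x24 r4=0xd0 r5=0xe9  N=1 Z=0
after  9: r0=0xa4 r1=0xf4 r2=0x50 r3=0x24 r4=0xd0 r5=0x20  N=0 Z=0
-- IRQ taken; context saved, return-PC = 10 --

SAVED = 0xf4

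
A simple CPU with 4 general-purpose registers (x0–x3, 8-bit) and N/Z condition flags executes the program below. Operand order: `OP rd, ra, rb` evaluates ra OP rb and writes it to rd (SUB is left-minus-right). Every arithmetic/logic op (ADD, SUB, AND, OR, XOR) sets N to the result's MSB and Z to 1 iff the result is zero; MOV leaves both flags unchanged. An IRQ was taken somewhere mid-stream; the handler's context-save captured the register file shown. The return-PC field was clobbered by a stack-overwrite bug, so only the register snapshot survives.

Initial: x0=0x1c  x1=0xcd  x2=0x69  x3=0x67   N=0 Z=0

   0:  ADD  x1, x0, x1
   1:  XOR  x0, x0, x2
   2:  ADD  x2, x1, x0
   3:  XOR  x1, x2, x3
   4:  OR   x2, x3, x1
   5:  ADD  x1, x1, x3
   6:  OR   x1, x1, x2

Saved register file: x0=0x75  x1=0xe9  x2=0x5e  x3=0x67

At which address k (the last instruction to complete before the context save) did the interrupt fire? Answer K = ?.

K = 2

after  0: x0=0x1c x1=0xe9 x2=0x69 x3=0x67  N=1 Z=0
after  1: x0=0x75 x1=0xe9 x2=0x69 x3=0x67  N=0 Z=0
after  2: x0=0x75 x1=0xe9 x2=0x5e x3=0x67  N=0 Z=0
-- IRQ taken; context saved, return-PC = 3 --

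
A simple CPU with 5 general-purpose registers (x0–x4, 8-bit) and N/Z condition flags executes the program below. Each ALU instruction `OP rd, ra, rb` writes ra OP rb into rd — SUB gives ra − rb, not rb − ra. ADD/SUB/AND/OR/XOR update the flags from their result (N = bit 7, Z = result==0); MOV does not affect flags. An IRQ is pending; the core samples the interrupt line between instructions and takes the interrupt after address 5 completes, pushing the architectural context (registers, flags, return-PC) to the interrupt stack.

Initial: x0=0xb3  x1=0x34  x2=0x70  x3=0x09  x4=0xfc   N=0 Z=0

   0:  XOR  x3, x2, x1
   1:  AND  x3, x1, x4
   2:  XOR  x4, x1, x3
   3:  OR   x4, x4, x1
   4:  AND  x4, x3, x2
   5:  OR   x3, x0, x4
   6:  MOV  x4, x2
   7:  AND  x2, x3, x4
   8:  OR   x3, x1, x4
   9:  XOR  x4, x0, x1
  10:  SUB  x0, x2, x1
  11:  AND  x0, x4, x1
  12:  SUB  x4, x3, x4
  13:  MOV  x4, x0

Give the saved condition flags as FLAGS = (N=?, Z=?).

FLAGS = (N=1, Z=0)

after  0: x0=0xb3 x1=0x34 x2=0x70 x3=0x44 x4=0xfc  N=0 Z=0
after  1: x0=0xb3 x1=0x34 x2=0x70 x3=0x34 x4=0xfc  N=0 Z=0
after  2: x0=0xb3 x1=0x34 x2=0x70 x3=0x34 x4=0x00  N=0 Z=1
after  3: x0=0xb3 x1=0x34 x2=0x70 x3=0x34 x4=0x34  N=0 Z=0
after  4: x0=0xb3 x1=0x34 x2=0x70 x3=0x34 x4=0x30  N=0 Z=0
after  5: x0=0xb3 x1=0x34 x2=0x70 x3=0xb3 x4=0x30  N=1 Z=0
-- IRQ taken; context saved, return-PC = 6 --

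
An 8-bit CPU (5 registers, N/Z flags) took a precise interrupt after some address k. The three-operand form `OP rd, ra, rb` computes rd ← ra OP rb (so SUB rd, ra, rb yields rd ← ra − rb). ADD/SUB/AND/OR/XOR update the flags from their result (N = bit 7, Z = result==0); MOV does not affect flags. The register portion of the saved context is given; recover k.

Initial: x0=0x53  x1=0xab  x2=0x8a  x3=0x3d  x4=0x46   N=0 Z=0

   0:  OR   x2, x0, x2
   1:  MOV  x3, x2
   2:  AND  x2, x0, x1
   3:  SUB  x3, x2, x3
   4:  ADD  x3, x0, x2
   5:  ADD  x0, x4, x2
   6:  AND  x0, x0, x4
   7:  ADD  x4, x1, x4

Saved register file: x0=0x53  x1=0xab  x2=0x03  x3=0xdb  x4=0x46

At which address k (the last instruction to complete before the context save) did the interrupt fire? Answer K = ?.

K = 2

after  0: x0=0x53 x1=0xab x2=0xdb x3=0x3d x4=0x46  N=1 Z=0
after  1: x0=0x53 x1=0xab x2=0xdb x3=0xdb x4=0x46  N=1 Z=0
after  2: x0=0x53 x1=0xab x2=0x03 x3=0xdb x4=0x46  N=0 Z=0
-- IRQ taken; context saved, return-PC = 3 --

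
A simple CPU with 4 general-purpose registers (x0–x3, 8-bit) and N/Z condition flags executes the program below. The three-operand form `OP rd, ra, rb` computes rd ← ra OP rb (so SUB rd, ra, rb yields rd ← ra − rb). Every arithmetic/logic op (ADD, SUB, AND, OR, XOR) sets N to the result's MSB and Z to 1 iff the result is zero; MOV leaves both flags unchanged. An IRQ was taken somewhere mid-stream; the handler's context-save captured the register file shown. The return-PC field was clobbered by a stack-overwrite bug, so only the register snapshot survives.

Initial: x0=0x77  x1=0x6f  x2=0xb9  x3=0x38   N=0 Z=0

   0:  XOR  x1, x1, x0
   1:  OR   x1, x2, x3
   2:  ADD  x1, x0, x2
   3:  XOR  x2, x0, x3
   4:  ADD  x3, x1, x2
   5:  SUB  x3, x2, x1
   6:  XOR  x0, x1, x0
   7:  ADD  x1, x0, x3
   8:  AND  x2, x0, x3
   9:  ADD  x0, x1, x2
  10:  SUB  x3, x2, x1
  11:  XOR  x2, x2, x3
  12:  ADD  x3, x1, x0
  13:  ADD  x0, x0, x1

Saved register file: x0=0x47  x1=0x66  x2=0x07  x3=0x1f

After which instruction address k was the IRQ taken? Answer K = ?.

K = 8

after  0: x0=0x77 x1=0x18 x2=0xb9 x3=0x38  N=0 Z=0
after  1: x0=0x77 x1=0xb9 x2=0xb9 x3=0x38  N=1 Z=0
after  2: x0=0x77 x1=0x30 x2=0xb9 x3=0x38  N=0 Z=0
after  3: x0=0x77 x1=0x30 x2=0x4f x3=0x38  N=0 Z=0
after  4: x0=0x77 x1=0x30 x2=0x4f x3=0x7f  N=0 Z=0
after  5: x0=0x77 x1=0x30 x2=0x4f x3=0x1f  N=0 Z=0
after  6: x0=0x47 x1=0x30 x2=0x4f x3=0x1f  N=0 Z=0
after  7: x0=0x47 x1=0x66 x2=0x4f x3=0x1f  N=0 Z=0
after  8: x0=0x47 x1=0x66 x2=0x07 x3=0x1f  N=0 Z=0
-- IRQ taken; context saved, return-PC = 9 --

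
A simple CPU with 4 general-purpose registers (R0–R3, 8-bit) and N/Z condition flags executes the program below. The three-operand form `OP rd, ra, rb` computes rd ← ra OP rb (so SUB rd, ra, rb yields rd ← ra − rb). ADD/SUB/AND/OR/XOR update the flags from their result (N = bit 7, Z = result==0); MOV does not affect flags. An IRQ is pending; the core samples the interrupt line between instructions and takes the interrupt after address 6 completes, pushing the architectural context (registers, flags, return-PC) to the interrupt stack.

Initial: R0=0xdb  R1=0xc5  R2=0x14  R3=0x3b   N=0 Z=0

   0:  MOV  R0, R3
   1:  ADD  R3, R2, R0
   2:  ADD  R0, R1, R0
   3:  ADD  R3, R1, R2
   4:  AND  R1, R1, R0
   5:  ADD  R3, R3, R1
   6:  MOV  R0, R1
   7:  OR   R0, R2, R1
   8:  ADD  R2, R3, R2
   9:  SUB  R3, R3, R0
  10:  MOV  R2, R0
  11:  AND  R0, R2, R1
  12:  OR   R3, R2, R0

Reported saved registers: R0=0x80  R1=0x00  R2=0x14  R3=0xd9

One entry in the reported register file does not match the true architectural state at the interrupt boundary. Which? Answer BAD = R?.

after  0: R0=0x3b R1=0xc5 R2=0x14 R3=0x3b  N=0 Z=0
after  1: R0=0x3b R1=0xc5 R2=0x14 R3=0x4f  N=0 Z=0
after  2: R0=0x00 R1=0xc5 R2=0x14 R3=0x4f  N=0 Z=1
after  3: R0=0x00 R1=0xc5 R2=0x14 R3=0xd9  N=1 Z=0
after  4: R0=0x00 R1=0x00 R2=0x14 R3=0xd9  N=0 Z=1
after  5: R0=0x00 R1=0x00 R2=0x14 R3=0xd9  N=1 Z=0
after  6: R0=0x00 R1=0x00 R2=0x14 R3=0xd9  N=1 Z=0
-- IRQ taken; context saved, return-PC = 7 --
mismatch: R0: reported 0x80 vs actual 0x00

BAD = R0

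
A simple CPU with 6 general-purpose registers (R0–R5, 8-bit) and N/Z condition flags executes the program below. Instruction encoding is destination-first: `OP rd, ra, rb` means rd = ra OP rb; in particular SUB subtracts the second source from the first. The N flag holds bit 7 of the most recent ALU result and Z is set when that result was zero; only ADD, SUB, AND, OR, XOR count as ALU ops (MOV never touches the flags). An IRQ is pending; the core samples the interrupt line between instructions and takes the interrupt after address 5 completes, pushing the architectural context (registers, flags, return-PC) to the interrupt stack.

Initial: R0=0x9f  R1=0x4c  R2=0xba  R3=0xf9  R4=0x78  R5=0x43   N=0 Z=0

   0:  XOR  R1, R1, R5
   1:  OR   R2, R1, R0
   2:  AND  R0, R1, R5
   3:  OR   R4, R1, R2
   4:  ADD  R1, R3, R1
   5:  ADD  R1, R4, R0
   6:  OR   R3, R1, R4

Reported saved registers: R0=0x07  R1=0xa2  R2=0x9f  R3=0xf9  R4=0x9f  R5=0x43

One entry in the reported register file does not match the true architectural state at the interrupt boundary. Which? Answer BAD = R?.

BAD = R0

after  0: R0=0x9f R1=0x0f R2=0xba R3=0xf9 R4=0x78 R5=0x43  N=0 Z=0
after  1: R0=0x9f R1=0x0f R2=0x9f R3=0xf9 R4=0x78 R5=0x43  N=1 Z=0
after  2: R0=0x03 R1=0x0f R2=0x9f R3=0xf9 R4=0x78 R5=0x43  N=0 Z=0
after  3: R0=0x03 R1=0x0f R2=0x9f R3=0xf9 R4=0x9f R5=0x43  N=1 Z=0
after  4: R0=0x03 R1=0x08 R2=0x9f R3=0xf9 R4=0x9f R5=0x43  N=0 Z=0
after  5: R0=0x03 R1=0xa2 R2=0x9f R3=0xf9 R4=0x9f R5=0x43  N=1 Z=0
-- IRQ taken; context saved, return-PC = 6 --
mismatch: R0: reported 0x07 vs actual 0x03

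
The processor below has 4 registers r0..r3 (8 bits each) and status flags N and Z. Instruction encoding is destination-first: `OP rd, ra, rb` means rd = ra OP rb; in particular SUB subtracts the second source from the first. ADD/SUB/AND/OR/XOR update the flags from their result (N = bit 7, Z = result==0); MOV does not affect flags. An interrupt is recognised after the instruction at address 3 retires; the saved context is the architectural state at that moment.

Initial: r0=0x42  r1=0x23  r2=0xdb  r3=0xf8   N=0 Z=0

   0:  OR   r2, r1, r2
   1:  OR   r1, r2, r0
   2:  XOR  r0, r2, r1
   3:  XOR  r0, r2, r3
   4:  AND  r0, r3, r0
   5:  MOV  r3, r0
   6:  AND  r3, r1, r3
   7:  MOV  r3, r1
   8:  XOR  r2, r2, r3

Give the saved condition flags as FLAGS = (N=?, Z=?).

after  0: r0=0x42 r1=0x23 r2=0xfb r3=0xf8  N=1 Z=0
after  1: r0=0x42 r1=0xfb r2=0xfb r3=0xf8  N=1 Z=0
after  2: r0=0x00 r1=0xfb r2=0xfb r3=0xf8  N=0 Z=1
after  3: r0=0x03 r1=0xfb r2=0xfb r3=0xf8  N=0 Z=0
-- IRQ taken; context saved, return-PC = 4 --

FLAGS = (N=0, Z=0)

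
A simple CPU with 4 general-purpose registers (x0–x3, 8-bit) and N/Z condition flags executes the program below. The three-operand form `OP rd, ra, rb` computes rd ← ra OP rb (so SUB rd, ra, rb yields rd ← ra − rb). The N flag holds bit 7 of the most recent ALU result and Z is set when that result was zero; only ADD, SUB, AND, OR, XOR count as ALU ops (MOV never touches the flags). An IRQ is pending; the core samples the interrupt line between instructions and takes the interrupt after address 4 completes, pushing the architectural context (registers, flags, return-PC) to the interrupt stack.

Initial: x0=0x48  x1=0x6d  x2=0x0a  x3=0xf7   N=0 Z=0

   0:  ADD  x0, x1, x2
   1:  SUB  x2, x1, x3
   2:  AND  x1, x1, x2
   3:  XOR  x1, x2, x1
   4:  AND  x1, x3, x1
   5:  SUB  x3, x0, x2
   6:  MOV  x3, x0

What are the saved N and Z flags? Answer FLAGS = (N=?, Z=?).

after  0: x0=0x77 x1=0x6d x2=0x0a x3=0xf7  N=0 Z=0
after  1: x0=0x77 x1=0x6d x2=0x76 x3=0xf7  N=0 Z=0
after  2: x0=0x77 x1=0x64 x2=0x76 x3=0xf7  N=0 Z=0
after  3: x0=0x77 x1=0x12 x2=0x76 x3=0xf7  N=0 Z=0
after  4: x0=0x77 x1=0x12 x2=0x76 x3=0xf7  N=0 Z=0
-- IRQ taken; context saved, return-PC = 5 --

FLAGS = (N=0, Z=0)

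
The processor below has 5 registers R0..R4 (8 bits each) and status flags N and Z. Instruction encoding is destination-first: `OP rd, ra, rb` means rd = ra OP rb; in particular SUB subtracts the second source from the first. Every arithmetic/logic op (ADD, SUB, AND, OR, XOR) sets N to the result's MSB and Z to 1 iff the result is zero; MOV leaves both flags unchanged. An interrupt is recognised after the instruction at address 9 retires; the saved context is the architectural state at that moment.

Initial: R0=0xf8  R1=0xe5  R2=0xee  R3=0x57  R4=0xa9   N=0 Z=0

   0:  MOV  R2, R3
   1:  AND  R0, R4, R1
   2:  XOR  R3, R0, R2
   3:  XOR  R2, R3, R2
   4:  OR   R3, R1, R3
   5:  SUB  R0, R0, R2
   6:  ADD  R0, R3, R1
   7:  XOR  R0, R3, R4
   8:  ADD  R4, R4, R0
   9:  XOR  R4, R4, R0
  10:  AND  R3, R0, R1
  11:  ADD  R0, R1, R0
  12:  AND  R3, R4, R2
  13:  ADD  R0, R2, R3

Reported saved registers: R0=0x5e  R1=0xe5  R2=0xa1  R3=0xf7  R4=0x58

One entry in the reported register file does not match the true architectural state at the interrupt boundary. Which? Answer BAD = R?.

BAD = R4

after  0: R0=0xf8 R1=0xe5 R2=0x57 R3=0x57 R4=0xa9  N=0 Z=0
after  1: R0=0xa1 R1=0xe5 R2=0x57 R3=0x57 R4=0xa9  N=1 Z=0
after  2: R0=0xa1 R1=0xe5 R2=0x57 R3=0xf6 R4=0xa9  N=1 Z=0
after  3: R0=0xa1 R1=0xe5 R2=0xa1 R3=0xf6 R4=0xa9  N=1 Z=0
after  4: R0=0xa1 R1=0xe5 R2=0xa1 R3=0xf7 R4=0xa9  N=1 Z=0
after  5: R0=0x00 R1=0xe5 R2=0xa1 R3=0xf7 R4=0xa9  N=0 Z=1
after  6: R0=0xdc R1=0xe5 R2=0xa1 R3=0xf7 R4=0xa9  N=1 Z=0
after  7: R0=0x5e R1=0xe5 R2=0xa1 R3=0xf7 R4=0xa9  N=0 Z=0
after  8: R0=0x5e R1=0xe5 R2=0xa1 R3=0xf7 R4=0x07  N=0 Z=0
after  9: R0=0x5e R1=0xe5 R2=0xa1 R3=0xf7 R4=0x59  N=0 Z=0
-- IRQ taken; context saved, return-PC = 10 --
mismatch: R4: reported 0x58 vs actual 0x59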